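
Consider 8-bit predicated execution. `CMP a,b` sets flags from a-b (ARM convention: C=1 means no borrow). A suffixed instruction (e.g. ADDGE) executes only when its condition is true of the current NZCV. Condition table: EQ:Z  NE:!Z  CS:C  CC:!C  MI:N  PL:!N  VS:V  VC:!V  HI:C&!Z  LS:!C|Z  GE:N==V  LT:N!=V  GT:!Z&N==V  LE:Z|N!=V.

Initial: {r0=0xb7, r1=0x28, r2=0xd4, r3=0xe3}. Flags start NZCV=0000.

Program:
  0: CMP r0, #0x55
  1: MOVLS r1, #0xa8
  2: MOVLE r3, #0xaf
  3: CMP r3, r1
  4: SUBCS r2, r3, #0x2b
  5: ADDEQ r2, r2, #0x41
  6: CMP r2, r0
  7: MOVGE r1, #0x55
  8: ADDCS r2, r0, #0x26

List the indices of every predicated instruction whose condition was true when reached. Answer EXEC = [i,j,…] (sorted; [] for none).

[0] flags=0011 → (cmp)
[1] flags=0011 LS?F → skip
[2] flags=0011 LE?T → r3=0xaf
[3] flags=1010 → (cmp)
[4] flags=1010 CS?T → r2=0x84
[5] flags=1010 EQ?F → skip
[6] flags=1000 → (cmp)
[7] flags=1000 GE?F → skip
[8] flags=1000 CS?F → skip

EXEC = [2,4]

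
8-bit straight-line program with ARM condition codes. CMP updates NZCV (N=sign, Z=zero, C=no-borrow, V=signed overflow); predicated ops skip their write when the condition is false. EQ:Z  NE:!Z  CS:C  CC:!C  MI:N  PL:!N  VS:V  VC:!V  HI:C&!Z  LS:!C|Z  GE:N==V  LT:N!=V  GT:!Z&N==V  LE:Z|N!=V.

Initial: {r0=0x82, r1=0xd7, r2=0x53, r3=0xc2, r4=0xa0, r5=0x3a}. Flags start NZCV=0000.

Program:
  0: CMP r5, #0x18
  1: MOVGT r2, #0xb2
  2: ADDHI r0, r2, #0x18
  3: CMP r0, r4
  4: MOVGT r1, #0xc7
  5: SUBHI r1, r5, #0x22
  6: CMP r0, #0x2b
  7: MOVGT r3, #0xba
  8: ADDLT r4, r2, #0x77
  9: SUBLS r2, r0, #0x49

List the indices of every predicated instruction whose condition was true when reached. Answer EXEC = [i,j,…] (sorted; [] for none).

EXEC = [1,2,4,5,8]

0: ✓ CMP  NZCV=0010
1: ✓ MOVGT  r2←0xb2
2: ✓ ADDHI  r0←0xca
3: ✓ CMP  NZCV=0010
4: ✓ MOVGT  r1←0xc7
5: ✓ SUBHI  r1←0x18
6: ✓ CMP  NZCV=1010
7: · MOVGT
8: ✓ ADDLT  r4←0x29
9: · SUBLS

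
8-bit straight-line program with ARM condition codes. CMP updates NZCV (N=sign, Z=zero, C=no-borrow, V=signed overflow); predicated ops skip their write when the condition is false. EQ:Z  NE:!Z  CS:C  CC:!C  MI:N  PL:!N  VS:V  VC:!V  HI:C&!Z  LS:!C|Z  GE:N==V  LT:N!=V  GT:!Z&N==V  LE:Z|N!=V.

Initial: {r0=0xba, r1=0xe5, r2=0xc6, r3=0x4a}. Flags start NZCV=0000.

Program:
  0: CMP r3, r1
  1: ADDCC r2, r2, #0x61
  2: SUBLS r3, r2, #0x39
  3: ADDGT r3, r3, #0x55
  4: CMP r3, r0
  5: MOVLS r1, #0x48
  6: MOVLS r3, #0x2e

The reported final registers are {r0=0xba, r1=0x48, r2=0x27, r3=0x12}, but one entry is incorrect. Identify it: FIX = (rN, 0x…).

FIX = (r3, 0x2e)

0: ✓ CMP  NZCV=0000
1: ✓ ADDCC  r2←0x27
2: ✓ SUBLS  r3←0xee
3: ✓ ADDGT  r3←0x43
4: ✓ CMP  NZCV=1001
5: ✓ MOVLS  r1←0x48
6: ✓ MOVLS  r3←0x2e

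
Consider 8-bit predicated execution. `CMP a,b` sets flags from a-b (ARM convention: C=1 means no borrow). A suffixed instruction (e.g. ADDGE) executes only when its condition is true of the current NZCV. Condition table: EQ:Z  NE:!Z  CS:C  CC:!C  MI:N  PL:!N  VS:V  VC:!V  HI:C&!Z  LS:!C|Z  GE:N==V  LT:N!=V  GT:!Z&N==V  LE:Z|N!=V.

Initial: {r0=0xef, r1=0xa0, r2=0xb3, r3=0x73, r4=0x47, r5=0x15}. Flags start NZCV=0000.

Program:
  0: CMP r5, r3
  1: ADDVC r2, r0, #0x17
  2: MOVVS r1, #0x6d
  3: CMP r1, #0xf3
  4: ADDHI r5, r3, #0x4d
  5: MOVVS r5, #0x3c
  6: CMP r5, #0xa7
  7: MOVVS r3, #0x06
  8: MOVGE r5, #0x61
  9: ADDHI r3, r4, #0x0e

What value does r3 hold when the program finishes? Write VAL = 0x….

VAL = 0x73

[0] flags=1000 → (cmp)
[1] flags=1000 VC?T → r2=0x06
[2] flags=1000 VS?F → skip
[3] flags=1000 → (cmp)
[4] flags=1000 HI?F → skip
[5] flags=1000 VS?F → skip
[6] flags=0000 → (cmp)
[7] flags=0000 VS?F → skip
[8] flags=0000 GE?T → r5=0x61
[9] flags=0000 HI?F → skip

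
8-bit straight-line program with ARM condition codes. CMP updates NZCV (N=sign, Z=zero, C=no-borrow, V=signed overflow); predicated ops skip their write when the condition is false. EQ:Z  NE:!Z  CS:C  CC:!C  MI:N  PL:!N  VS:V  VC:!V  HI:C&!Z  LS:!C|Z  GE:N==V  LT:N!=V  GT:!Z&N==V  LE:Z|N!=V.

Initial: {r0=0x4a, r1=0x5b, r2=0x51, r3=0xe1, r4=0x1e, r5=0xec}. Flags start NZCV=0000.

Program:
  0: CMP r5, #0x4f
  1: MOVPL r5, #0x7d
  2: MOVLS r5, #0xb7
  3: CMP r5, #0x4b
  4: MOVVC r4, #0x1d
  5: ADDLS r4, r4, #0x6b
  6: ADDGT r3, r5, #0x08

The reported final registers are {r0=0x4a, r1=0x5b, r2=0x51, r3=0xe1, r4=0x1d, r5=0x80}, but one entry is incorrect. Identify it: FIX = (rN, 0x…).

FIX = (r5, 0xec)

[0] flags=1010 → (cmp)
[1] flags=1010 PL?F → skip
[2] flags=1010 LS?F → skip
[3] flags=1010 → (cmp)
[4] flags=1010 VC?T → r4=0x1d
[5] flags=1010 LS?F → skip
[6] flags=1010 GT?F → skip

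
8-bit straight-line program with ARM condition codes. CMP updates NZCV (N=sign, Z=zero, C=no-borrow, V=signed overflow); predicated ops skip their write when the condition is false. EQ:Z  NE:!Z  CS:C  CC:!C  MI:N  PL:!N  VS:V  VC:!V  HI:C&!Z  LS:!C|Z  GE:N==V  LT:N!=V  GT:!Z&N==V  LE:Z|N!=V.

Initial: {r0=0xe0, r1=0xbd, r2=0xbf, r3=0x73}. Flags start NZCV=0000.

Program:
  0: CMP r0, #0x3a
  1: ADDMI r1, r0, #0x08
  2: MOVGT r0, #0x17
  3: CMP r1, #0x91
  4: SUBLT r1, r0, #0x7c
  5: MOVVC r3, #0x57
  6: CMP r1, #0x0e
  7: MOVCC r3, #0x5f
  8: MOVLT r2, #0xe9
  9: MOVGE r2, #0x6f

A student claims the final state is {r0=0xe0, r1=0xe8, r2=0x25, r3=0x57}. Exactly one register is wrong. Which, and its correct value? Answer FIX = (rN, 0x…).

[0] flags=1010 → (cmp)
[1] flags=1010 MI?T → r1=0xe8
[2] flags=1010 GT?F → skip
[3] flags=0010 → (cmp)
[4] flags=0010 LT?F → skip
[5] flags=0010 VC?T → r3=0x57
[6] flags=1010 → (cmp)
[7] flags=1010 CC?F → skip
[8] flags=1010 LT?T → r2=0xe9
[9] flags=1010 GE?F → skip

FIX = (r2, 0xe9)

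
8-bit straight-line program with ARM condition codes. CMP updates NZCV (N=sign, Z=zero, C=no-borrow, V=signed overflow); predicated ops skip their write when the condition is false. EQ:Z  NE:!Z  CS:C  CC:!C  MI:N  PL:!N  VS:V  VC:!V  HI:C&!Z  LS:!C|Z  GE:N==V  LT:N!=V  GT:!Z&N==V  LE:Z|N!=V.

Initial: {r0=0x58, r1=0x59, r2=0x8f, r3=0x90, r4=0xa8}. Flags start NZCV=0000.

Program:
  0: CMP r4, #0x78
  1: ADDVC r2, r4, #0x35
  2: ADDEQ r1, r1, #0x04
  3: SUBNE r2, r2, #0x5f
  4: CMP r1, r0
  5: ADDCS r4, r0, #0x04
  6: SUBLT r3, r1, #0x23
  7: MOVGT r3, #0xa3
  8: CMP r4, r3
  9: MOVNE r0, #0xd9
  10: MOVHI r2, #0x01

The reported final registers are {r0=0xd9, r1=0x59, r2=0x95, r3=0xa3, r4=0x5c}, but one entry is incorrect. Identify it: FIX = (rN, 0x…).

0: ✓ CMP  NZCV=0011
1: · ADDVC
2: · ADDEQ
3: ✓ SUBNE  r2←0x30
4: ✓ CMP  NZCV=0010
5: ✓ ADDCS  r4←0x5c
6: · SUBLT
7: ✓ MOVGT  r3←0xa3
8: ✓ CMP  NZCV=1001
9: ✓ MOVNE  r0←0xd9
10: · MOVHI

FIX = (r2, 0x30)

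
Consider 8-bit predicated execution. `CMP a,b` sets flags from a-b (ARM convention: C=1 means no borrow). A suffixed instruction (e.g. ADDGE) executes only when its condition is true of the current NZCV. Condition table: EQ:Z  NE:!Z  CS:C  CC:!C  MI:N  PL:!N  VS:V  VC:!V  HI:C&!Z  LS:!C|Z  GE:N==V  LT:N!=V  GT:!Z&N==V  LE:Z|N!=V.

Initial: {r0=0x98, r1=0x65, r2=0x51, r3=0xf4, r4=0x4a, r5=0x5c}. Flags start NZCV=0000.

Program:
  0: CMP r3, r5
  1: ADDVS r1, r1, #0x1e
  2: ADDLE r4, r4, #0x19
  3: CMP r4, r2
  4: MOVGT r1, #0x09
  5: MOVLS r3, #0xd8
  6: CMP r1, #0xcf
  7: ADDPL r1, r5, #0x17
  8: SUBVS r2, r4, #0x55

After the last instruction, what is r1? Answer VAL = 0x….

[0] flags=1010 → (cmp)
[1] flags=1010 VS?F → skip
[2] flags=1010 LE?T → r4=0x63
[3] flags=0010 → (cmp)
[4] flags=0010 GT?T → r1=0x09
[5] flags=0010 LS?F → skip
[6] flags=0000 → (cmp)
[7] flags=0000 PL?T → r1=0x73
[8] flags=0000 VS?F → skip

VAL = 0x73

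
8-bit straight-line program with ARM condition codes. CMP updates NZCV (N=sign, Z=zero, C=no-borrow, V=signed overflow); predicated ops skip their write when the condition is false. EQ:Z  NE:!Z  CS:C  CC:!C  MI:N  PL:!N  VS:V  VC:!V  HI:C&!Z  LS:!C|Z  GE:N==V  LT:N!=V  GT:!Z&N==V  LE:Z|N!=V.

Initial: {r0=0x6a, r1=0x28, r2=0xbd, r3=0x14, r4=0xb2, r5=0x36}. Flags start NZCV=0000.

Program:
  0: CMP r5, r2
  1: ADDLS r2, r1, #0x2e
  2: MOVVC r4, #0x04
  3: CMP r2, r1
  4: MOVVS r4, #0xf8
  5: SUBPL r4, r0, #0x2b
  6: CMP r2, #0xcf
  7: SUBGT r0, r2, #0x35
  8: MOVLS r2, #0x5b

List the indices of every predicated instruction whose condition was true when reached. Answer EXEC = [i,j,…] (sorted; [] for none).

EXEC = [1,2,5,7,8]

0: ✓ CMP  NZCV=0000
1: ✓ ADDLS  r2←0x56
2: ✓ MOVVC  r4←0x04
3: ✓ CMP  NZCV=0010
4: · MOVVS
5: ✓ SUBPL  r4←0x3f
6: ✓ CMP  NZCV=1001
7: ✓ SUBGT  r0←0x21
8: ✓ MOVLS  r2←0x5b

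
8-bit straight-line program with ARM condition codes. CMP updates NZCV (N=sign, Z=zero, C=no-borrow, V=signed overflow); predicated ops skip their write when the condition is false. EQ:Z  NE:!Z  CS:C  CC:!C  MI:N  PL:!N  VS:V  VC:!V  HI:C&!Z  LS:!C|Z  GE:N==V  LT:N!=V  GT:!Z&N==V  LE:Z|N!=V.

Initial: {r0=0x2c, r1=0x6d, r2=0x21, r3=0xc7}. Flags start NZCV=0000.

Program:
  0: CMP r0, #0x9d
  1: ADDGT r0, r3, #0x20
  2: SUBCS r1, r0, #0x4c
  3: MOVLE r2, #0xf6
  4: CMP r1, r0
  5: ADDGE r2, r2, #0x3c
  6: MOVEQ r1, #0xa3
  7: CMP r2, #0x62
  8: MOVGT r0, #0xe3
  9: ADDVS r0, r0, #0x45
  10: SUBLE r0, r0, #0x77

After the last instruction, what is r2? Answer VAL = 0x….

VAL = 0x5d

[0] flags=1001 → (cmp)
[1] flags=1001 GT?T → r0=0xe7
[2] flags=1001 CS?F → skip
[3] flags=1001 LE?F → skip
[4] flags=1001 → (cmp)
[5] flags=1001 GE?T → r2=0x5d
[6] flags=1001 EQ?F → skip
[7] flags=1000 → (cmp)
[8] flags=1000 GT?F → skip
[9] flags=1000 VS?F → skip
[10] flags=1000 LE?T → r0=0x70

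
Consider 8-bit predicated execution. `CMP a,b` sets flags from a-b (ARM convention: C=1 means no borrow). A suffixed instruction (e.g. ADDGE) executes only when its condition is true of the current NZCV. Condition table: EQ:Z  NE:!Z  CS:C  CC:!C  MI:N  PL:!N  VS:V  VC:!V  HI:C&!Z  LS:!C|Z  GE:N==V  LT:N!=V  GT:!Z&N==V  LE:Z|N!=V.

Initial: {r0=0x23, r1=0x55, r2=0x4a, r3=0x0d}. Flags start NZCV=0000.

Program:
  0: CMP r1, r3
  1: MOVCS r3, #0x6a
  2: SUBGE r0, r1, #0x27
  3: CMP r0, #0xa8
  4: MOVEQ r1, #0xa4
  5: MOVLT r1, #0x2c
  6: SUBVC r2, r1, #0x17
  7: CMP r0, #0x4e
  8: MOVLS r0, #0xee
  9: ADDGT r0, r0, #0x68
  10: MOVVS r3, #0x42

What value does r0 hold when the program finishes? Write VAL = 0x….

VAL = 0xee

[0] flags=0010 → (cmp)
[1] flags=0010 CS?T → r3=0x6a
[2] flags=0010 GE?T → r0=0x2e
[3] flags=1001 → (cmp)
[4] flags=1001 EQ?F → skip
[5] flags=1001 LT?F → skip
[6] flags=1001 VC?F → skip
[7] flags=1000 → (cmp)
[8] flags=1000 LS?T → r0=0xee
[9] flags=1000 GT?F → skip
[10] flags=1000 VS?F → skip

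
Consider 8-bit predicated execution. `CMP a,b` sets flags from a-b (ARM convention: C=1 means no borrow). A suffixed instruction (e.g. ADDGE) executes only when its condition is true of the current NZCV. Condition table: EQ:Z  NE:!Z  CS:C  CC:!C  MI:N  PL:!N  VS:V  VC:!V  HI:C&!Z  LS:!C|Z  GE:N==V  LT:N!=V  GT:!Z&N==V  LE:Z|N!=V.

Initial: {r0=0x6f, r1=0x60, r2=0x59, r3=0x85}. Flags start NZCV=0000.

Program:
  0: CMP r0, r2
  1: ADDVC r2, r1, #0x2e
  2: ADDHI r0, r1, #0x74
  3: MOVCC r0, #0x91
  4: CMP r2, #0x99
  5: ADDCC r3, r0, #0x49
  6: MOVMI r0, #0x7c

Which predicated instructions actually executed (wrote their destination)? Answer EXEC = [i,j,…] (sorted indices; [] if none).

EXEC = [1,2,5,6]

0: ✓ CMP  NZCV=0010
1: ✓ ADDVC  r2←0x8e
2: ✓ ADDHI  r0←0xd4
3: · MOVCC
4: ✓ CMP  NZCV=1000
5: ✓ ADDCC  r3←0x1d
6: ✓ MOVMI  r0←0x7c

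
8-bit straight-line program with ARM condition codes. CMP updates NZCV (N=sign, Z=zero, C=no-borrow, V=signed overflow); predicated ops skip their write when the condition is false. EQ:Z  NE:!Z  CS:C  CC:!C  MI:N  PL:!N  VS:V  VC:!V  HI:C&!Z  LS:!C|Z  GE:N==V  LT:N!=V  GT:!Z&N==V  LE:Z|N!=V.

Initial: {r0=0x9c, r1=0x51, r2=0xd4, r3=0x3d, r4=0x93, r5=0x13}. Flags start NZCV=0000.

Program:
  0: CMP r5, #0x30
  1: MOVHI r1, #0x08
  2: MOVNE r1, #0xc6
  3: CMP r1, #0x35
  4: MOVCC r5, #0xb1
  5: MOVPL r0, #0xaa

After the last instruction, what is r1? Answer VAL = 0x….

VAL = 0xc6

0: ✓ CMP  NZCV=1000
1: · MOVHI
2: ✓ MOVNE  r1←0xc6
3: ✓ CMP  NZCV=1010
4: · MOVCC
5: · MOVPL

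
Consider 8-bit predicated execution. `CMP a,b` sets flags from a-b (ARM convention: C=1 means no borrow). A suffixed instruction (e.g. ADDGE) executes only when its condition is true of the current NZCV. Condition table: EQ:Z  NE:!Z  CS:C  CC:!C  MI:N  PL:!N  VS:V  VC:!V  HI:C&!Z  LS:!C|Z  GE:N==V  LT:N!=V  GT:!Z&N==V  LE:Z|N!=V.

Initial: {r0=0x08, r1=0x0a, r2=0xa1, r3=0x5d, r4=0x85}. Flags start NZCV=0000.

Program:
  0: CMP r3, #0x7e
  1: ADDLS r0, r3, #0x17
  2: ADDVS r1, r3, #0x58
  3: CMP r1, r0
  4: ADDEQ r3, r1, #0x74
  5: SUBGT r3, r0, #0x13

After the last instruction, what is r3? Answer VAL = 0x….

[0] flags=1000 → (cmp)
[1] flags=1000 LS?T → r0=0x74
[2] flags=1000 VS?F → skip
[3] flags=1000 → (cmp)
[4] flags=1000 EQ?F → skip
[5] flags=1000 GT?F → skip

VAL = 0x5d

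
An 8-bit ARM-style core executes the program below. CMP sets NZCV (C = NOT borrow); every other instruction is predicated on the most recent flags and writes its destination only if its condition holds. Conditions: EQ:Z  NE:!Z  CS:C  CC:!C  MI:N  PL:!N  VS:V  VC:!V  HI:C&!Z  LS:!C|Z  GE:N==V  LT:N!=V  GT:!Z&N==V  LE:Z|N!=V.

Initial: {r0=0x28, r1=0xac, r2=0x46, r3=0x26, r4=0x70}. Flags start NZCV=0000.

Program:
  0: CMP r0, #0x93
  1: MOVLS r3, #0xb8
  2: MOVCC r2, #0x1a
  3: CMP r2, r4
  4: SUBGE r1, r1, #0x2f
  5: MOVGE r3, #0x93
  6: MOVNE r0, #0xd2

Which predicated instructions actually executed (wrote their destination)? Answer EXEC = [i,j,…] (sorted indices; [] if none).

EXEC = [1,2,6]

0: ✓ CMP  NZCV=1001
1: ✓ MOVLS  r3←0xb8
2: ✓ MOVCC  r2←0x1a
3: ✓ CMP  NZCV=1000
4: · SUBGE
5: · MOVGE
6: ✓ MOVNE  r0←0xd2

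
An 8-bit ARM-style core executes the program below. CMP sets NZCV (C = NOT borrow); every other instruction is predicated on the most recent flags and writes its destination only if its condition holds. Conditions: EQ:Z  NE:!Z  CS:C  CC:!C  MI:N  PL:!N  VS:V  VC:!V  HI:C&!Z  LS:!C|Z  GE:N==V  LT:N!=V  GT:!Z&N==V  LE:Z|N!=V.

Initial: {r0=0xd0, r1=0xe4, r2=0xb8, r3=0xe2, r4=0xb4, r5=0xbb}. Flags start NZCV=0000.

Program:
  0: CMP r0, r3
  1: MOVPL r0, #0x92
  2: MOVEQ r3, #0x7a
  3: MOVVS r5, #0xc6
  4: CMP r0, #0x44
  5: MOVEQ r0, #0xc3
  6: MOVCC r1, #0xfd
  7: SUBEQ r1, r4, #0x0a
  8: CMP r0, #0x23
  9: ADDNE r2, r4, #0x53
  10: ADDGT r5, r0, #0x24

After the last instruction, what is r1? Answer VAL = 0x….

0: ✓ CMP  NZCV=1000
1: · MOVPL
2: · MOVEQ
3: · MOVVS
4: ✓ CMP  NZCV=1010
5: · MOVEQ
6: · MOVCC
7: · SUBEQ
8: ✓ CMP  NZCV=1010
9: ✓ ADDNE  r2←0x07
10: · ADDGT

VAL = 0xe4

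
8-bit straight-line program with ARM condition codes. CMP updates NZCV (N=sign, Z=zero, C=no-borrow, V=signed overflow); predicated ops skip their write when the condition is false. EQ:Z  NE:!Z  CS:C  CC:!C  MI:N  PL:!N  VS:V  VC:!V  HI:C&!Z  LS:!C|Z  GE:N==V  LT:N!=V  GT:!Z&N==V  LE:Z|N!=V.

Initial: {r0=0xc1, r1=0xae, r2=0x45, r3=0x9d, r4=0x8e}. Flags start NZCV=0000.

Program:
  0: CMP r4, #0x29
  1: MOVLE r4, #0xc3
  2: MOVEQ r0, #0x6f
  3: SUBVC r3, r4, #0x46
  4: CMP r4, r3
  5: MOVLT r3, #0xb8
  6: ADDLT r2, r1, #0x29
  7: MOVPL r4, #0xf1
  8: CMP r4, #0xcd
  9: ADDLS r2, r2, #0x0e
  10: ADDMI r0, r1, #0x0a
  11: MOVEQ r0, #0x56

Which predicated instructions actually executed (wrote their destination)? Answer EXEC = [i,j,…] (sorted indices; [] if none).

[0] flags=0011 → (cmp)
[1] flags=0011 LE?T → r4=0xc3
[2] flags=0011 EQ?F → skip
[3] flags=0011 VC?F → skip
[4] flags=0010 → (cmp)
[5] flags=0010 LT?F → skip
[6] flags=0010 LT?F → skip
[7] flags=0010 PL?T → r4=0xf1
[8] flags=0010 → (cmp)
[9] flags=0010 LS?F → skip
[10] flags=0010 MI?F → skip
[11] flags=0010 EQ?F → skip

EXEC = [1,7]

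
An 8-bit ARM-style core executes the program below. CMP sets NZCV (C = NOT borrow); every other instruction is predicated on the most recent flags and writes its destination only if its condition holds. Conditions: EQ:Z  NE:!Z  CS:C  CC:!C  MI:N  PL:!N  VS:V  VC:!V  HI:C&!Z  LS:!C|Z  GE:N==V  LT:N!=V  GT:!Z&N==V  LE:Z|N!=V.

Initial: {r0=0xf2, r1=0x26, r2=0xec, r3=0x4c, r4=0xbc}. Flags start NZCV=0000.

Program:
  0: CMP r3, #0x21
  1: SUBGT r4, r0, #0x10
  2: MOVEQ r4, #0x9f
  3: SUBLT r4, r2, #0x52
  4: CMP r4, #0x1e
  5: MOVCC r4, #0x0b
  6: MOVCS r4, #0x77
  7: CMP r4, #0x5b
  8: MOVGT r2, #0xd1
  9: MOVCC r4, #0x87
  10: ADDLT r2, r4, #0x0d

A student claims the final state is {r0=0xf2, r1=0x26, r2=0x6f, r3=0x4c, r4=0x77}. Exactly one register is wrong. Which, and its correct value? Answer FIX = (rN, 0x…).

FIX = (r2, 0xd1)

0: ✓ CMP  NZCV=0010
1: ✓ SUBGT  r4←0xe2
2: · MOVEQ
3: · SUBLT
4: ✓ CMP  NZCV=1010
5: · MOVCC
6: ✓ MOVCS  r4←0x77
7: ✓ CMP  NZCV=0010
8: ✓ MOVGT  r2←0xd1
9: · MOVCC
10: · ADDLT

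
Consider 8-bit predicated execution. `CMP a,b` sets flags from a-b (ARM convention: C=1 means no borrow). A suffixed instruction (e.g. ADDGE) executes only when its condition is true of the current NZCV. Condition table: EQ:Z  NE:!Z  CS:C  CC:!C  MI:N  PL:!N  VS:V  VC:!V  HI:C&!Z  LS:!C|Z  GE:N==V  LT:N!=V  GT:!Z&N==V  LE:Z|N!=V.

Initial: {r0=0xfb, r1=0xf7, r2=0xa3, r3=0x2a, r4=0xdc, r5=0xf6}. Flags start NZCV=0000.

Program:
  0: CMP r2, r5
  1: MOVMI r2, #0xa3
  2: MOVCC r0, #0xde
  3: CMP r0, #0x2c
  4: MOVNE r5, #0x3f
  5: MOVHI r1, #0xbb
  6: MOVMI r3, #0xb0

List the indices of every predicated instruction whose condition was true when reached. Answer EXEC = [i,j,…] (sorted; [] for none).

EXEC = [1,2,4,5,6]

[0] flags=1000 → (cmp)
[1] flags=1000 MI?T → r2=0xa3
[2] flags=1000 CC?T → r0=0xde
[3] flags=1010 → (cmp)
[4] flags=1010 NE?T → r5=0x3f
[5] flags=1010 HI?T → r1=0xbb
[6] flags=1010 MI?T → r3=0xb0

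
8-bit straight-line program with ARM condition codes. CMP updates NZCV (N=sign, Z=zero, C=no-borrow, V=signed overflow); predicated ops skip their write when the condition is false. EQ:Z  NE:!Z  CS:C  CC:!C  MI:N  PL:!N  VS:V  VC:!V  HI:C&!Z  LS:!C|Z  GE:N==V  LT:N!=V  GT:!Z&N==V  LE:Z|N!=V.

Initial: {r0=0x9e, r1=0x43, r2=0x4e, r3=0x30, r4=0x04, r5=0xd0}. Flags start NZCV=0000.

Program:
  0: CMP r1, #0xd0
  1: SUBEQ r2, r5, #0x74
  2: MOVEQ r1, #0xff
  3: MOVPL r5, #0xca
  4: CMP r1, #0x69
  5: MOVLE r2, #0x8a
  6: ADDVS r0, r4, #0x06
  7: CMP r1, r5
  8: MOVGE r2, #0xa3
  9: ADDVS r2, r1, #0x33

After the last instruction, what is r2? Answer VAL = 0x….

VAL = 0xa3

0: ✓ CMP  NZCV=0000
1: · SUBEQ
2: · MOVEQ
3: ✓ MOVPL  r5←0xca
4: ✓ CMP  NZCV=1000
5: ✓ MOVLE  r2←0x8a
6: · ADDVS
7: ✓ CMP  NZCV=0000
8: ✓ MOVGE  r2←0xa3
9: · ADDVS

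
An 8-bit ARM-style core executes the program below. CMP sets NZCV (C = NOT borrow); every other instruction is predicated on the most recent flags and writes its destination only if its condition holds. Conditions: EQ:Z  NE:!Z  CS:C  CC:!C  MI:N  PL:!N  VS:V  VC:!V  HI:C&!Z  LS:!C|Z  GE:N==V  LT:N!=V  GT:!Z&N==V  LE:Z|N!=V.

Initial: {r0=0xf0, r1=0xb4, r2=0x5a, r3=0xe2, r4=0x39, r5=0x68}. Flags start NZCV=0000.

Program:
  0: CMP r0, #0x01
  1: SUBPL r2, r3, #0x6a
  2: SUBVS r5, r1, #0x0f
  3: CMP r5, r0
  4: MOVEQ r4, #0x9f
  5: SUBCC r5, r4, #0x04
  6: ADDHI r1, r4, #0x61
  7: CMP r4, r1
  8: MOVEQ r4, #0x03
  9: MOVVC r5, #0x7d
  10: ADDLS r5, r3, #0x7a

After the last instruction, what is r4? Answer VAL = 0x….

0: ✓ CMP  NZCV=1010
1: · SUBPL
2: · SUBVS
3: ✓ CMP  NZCV=0000
4: · MOVEQ
5: ✓ SUBCC  r5←0x35
6: · ADDHI
7: ✓ CMP  NZCV=1001
8: · MOVEQ
9: · MOVVC
10: ✓ ADDLS  r5←0x5c

VAL = 0x39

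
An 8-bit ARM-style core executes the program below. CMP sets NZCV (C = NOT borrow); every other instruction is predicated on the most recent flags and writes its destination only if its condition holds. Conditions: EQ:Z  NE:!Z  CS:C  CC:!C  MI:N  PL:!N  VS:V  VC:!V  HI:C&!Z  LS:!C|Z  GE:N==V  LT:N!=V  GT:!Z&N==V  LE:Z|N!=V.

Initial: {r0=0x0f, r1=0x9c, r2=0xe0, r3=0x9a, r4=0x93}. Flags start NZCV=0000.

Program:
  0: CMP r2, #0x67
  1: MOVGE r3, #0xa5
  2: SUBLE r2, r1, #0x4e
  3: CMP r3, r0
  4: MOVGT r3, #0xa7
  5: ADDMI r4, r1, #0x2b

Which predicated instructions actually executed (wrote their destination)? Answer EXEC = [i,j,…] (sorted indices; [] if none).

0: ✓ CMP  NZCV=0011
1: · MOVGE
2: ✓ SUBLE  r2←0x4e
3: ✓ CMP  NZCV=1010
4: · MOVGT
5: ✓ ADDMI  r4←0xc7

EXEC = [2,5]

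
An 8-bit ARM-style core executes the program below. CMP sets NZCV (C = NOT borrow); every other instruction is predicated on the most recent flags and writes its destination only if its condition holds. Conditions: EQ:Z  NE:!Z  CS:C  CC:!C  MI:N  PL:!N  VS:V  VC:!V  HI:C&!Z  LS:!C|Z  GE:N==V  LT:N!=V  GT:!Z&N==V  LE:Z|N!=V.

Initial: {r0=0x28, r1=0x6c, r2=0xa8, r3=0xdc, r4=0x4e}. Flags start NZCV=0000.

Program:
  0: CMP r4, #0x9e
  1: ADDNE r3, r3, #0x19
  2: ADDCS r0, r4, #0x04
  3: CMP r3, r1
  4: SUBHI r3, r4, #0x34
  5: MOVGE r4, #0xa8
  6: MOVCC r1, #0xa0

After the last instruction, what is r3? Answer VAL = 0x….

VAL = 0x1a

[0] flags=1001 → (cmp)
[1] flags=1001 NE?T → r3=0xf5
[2] flags=1001 CS?F → skip
[3] flags=1010 → (cmp)
[4] flags=1010 HI?T → r3=0x1a
[5] flags=1010 GE?F → skip
[6] flags=1010 CC?F → skip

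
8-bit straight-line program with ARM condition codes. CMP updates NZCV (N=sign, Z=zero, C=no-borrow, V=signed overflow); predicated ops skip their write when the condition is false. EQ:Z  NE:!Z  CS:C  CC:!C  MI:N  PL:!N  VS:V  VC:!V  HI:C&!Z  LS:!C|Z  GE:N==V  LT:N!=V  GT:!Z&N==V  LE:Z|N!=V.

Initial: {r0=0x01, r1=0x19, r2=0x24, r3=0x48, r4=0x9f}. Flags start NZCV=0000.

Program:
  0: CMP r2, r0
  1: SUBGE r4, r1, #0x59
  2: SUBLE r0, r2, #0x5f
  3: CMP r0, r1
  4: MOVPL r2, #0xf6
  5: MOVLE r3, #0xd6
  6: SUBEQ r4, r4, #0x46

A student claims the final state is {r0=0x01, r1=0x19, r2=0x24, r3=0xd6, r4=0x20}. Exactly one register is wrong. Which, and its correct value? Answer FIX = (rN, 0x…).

FIX = (r4, 0xc0)

0: ✓ CMP  NZCV=0010
1: ✓ SUBGE  r4←0xc0
2: · SUBLE
3: ✓ CMP  NZCV=1000
4: · MOVPL
5: ✓ MOVLE  r3←0xd6
6: · SUBEQ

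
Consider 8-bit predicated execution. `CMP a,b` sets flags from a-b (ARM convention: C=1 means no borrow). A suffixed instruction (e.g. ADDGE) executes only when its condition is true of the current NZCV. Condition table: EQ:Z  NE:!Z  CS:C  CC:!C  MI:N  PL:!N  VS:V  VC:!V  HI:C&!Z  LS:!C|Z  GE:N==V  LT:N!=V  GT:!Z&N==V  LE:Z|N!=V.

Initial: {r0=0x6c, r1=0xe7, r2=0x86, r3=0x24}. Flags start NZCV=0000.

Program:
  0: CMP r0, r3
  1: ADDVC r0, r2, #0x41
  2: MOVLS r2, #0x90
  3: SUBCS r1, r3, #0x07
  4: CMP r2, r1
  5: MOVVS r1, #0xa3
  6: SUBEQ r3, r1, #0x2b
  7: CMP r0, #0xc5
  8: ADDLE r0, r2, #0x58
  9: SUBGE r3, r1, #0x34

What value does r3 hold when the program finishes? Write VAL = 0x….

[0] flags=0010 → (cmp)
[1] flags=0010 VC?T → r0=0xc7
[2] flags=0010 LS?F → skip
[3] flags=0010 CS?T → r1=0x1d
[4] flags=0011 → (cmp)
[5] flags=0011 VS?T → r1=0xa3
[6] flags=0011 EQ?F → skip
[7] flags=0010 → (cmp)
[8] flags=0010 LE?F → skip
[9] flags=0010 GE?T → r3=0x6f

VAL = 0x6f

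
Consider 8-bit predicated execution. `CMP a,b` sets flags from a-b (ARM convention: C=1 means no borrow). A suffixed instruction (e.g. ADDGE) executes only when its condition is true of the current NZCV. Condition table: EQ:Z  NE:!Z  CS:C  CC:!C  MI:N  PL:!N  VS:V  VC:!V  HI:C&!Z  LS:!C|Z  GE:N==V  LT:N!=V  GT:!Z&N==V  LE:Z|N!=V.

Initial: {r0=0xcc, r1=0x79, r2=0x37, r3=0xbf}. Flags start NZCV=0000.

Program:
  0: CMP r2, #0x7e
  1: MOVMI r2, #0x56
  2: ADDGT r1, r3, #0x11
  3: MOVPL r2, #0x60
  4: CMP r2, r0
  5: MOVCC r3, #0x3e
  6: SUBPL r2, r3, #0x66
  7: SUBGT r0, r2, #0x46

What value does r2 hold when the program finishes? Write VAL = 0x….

VAL = 0x56

0: ✓ CMP  NZCV=1000
1: ✓ MOVMI  r2←0x56
2: · ADDGT
3: · MOVPL
4: ✓ CMP  NZCV=1001
5: ✓ MOVCC  r3←0x3e
6: · SUBPL
7: ✓ SUBGT  r0←0x10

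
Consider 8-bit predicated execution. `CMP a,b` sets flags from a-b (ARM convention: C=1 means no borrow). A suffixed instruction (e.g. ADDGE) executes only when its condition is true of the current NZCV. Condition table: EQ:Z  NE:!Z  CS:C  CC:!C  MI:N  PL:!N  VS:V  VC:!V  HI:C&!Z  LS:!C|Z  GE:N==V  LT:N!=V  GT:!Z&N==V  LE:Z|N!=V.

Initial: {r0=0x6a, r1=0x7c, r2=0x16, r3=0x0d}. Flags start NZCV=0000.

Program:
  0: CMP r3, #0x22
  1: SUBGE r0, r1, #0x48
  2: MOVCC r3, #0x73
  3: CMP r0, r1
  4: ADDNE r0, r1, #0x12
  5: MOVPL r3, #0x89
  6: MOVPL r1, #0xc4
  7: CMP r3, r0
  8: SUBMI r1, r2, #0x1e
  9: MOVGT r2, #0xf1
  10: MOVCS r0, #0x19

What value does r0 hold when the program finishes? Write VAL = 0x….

[0] flags=1000 → (cmp)
[1] flags=1000 GE?F → skip
[2] flags=1000 CC?T → r3=0x73
[3] flags=1000 → (cmp)
[4] flags=1000 NE?T → r0=0x8e
[5] flags=1000 PL?F → skip
[6] flags=1000 PL?F → skip
[7] flags=1001 → (cmp)
[8] flags=1001 MI?T → r1=0xf8
[9] flags=1001 GT?T → r2=0xf1
[10] flags=1001 CS?F → skip

VAL = 0x8e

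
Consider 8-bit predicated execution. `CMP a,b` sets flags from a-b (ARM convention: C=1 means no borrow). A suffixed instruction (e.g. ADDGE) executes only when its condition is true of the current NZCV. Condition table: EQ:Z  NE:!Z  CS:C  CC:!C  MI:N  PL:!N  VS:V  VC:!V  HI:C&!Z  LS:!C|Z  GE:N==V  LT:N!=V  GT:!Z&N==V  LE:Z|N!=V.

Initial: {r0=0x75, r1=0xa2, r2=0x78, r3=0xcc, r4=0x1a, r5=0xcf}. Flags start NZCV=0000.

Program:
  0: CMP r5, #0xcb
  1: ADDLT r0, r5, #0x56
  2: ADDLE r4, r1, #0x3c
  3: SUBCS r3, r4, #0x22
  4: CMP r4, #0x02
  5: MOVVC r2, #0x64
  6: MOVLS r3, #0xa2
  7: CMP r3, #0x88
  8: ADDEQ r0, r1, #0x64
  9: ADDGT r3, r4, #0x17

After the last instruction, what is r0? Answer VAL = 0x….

VAL = 0x75

[0] flags=0010 → (cmp)
[1] flags=0010 LT?F → skip
[2] flags=0010 LE?F → skip
[3] flags=0010 CS?T → r3=0xf8
[4] flags=0010 → (cmp)
[5] flags=0010 VC?T → r2=0x64
[6] flags=0010 LS?F → skip
[7] flags=0010 → (cmp)
[8] flags=0010 EQ?F → skip
[9] flags=0010 GT?T → r3=0x31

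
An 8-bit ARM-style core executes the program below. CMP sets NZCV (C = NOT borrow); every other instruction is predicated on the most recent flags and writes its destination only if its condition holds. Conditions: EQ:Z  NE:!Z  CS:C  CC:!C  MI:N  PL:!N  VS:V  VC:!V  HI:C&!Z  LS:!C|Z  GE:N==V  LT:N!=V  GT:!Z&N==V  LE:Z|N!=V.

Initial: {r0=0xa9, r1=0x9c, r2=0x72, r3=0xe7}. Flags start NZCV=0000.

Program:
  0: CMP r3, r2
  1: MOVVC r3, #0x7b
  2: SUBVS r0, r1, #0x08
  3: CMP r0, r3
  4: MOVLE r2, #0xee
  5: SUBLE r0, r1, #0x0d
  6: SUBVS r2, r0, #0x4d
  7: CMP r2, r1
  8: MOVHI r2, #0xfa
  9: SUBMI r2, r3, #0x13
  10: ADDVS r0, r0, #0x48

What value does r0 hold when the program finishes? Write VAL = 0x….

0: ✓ CMP  NZCV=0011
1: · MOVVC
2: ✓ SUBVS  r0←0x94
3: ✓ CMP  NZCV=1000
4: ✓ MOVLE  r2←0xee
5: ✓ SUBLE  r0←0x8f
6: · SUBVS
7: ✓ CMP  NZCV=0010
8: ✓ MOVHI  r2←0xfa
9: · SUBMI
10: · ADDVS

VAL = 0x8f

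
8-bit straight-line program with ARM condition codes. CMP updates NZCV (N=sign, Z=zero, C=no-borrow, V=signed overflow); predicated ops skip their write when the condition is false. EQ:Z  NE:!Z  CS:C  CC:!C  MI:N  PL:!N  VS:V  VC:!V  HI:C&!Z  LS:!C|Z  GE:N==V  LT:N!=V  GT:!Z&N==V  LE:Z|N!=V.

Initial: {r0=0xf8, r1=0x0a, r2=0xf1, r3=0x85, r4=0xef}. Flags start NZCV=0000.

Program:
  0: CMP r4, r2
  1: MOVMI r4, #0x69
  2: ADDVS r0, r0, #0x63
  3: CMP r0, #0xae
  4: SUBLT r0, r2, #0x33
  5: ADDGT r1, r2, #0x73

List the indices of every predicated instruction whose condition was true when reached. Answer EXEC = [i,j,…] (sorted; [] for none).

EXEC = [1,5]

0: ✓ CMP  NZCV=1000
1: ✓ MOVMI  r4←0x69
2: · ADDVS
3: ✓ CMP  NZCV=0010
4: · SUBLT
5: ✓ ADDGT  r1←0x64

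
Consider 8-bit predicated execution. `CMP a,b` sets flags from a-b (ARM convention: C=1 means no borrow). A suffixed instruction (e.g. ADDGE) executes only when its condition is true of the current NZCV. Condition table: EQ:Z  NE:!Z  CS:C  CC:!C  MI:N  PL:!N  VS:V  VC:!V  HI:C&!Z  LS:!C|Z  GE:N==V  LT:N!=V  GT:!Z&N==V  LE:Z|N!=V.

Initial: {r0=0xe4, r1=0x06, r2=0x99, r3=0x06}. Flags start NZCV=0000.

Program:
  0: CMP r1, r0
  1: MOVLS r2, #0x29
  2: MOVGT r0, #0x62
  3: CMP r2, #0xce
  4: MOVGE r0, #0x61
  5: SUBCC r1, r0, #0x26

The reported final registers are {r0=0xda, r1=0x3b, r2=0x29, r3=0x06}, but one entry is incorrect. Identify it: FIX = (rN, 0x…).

[0] flags=0000 → (cmp)
[1] flags=0000 LS?T → r2=0x29
[2] flags=0000 GT?T → r0=0x62
[3] flags=0000 → (cmp)
[4] flags=0000 GE?T → r0=0x61
[5] flags=0000 CC?T → r1=0x3b

FIX = (r0, 0x61)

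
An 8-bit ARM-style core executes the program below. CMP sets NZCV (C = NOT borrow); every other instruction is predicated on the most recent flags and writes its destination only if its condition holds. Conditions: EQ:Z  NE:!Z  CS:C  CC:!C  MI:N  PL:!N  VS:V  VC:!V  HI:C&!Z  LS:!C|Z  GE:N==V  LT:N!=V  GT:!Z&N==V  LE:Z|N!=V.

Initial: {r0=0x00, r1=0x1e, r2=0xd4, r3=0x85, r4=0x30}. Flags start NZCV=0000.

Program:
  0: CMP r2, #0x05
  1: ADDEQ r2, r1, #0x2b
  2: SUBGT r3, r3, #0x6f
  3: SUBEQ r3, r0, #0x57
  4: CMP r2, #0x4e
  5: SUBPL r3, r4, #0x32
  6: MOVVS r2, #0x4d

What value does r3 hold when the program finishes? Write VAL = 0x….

0: ✓ CMP  NZCV=1010
1: · ADDEQ
2: · SUBGT
3: · SUBEQ
4: ✓ CMP  NZCV=1010
5: · SUBPL
6: · MOVVS

VAL = 0x85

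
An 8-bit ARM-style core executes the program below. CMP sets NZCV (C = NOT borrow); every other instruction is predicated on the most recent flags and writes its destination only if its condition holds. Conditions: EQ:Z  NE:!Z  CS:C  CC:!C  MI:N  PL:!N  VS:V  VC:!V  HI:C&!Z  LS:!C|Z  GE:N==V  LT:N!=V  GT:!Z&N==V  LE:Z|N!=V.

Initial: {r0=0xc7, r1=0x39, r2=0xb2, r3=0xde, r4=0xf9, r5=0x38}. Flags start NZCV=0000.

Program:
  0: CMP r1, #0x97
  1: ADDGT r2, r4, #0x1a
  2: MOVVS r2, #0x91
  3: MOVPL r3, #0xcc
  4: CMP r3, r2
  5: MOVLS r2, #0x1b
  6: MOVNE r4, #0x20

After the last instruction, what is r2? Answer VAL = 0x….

[0] flags=1001 → (cmp)
[1] flags=1001 GT?T → r2=0x13
[2] flags=1001 VS?T → r2=0x91
[3] flags=1001 PL?F → skip
[4] flags=0010 → (cmp)
[5] flags=0010 LS?F → skip
[6] flags=0010 NE?T → r4=0x20

VAL = 0x91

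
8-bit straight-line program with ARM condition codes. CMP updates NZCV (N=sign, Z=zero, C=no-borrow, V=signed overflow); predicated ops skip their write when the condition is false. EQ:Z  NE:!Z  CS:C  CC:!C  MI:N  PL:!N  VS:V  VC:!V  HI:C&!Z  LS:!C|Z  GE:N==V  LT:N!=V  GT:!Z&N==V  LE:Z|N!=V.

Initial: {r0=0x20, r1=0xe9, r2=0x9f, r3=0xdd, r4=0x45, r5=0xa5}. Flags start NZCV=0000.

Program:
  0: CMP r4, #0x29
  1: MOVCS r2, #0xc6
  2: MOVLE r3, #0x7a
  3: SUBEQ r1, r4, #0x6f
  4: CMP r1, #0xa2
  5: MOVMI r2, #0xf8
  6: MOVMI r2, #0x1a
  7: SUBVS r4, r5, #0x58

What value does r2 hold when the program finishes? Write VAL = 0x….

VAL = 0xc6

0: ✓ CMP  NZCV=0010
1: ✓ MOVCS  r2←0xc6
2: · MOVLE
3: · SUBEQ
4: ✓ CMP  NZCV=0010
5: · MOVMI
6: · MOVMI
7: · SUBVS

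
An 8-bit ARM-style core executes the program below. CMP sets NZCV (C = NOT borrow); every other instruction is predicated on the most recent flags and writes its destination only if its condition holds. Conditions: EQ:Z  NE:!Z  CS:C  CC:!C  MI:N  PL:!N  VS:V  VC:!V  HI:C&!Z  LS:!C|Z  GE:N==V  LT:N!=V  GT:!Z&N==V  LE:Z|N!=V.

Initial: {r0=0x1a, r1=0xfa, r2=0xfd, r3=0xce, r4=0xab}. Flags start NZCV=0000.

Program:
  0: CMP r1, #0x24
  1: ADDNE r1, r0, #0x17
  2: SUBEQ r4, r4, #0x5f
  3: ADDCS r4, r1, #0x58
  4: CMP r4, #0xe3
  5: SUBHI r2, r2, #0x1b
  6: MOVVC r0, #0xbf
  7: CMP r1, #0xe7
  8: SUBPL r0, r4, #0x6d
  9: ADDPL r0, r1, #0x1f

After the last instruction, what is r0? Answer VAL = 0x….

VAL = 0x50

0: ✓ CMP  NZCV=1010
1: ✓ ADDNE  r1←0x31
2: · SUBEQ
3: ✓ ADDCS  r4←0x89
4: ✓ CMP  NZCV=1000
5: · SUBHI
6: ✓ MOVVC  r0←0xbf
7: ✓ CMP  NZCV=0000
8: ✓ SUBPL  r0←0x1c
9: ✓ ADDPL  r0←0x50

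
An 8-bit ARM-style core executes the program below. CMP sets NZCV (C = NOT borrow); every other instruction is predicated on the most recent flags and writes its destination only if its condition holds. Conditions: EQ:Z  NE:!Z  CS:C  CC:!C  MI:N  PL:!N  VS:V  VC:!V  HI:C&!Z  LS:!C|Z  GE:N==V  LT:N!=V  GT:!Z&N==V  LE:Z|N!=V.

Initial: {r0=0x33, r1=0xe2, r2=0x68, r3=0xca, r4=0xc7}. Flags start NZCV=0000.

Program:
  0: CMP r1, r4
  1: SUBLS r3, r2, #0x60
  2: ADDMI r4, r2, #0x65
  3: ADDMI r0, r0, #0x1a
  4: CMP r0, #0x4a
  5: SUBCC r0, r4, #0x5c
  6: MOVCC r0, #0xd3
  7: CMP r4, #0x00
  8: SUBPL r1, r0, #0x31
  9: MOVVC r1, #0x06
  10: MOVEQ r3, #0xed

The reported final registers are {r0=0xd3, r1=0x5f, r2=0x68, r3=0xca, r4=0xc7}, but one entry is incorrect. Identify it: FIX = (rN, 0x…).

[0] flags=0010 → (cmp)
[1] flags=0010 LS?F → skip
[2] flags=0010 MI?F → skip
[3] flags=0010 MI?F → skip
[4] flags=1000 → (cmp)
[5] flags=1000 CC?T → r0=0x6b
[6] flags=1000 CC?T → r0=0xd3
[7] flags=1010 → (cmp)
[8] flags=1010 PL?F → skip
[9] flags=1010 VC?T → r1=0x06
[10] flags=1010 EQ?F → skip

FIX = (r1, 0x06)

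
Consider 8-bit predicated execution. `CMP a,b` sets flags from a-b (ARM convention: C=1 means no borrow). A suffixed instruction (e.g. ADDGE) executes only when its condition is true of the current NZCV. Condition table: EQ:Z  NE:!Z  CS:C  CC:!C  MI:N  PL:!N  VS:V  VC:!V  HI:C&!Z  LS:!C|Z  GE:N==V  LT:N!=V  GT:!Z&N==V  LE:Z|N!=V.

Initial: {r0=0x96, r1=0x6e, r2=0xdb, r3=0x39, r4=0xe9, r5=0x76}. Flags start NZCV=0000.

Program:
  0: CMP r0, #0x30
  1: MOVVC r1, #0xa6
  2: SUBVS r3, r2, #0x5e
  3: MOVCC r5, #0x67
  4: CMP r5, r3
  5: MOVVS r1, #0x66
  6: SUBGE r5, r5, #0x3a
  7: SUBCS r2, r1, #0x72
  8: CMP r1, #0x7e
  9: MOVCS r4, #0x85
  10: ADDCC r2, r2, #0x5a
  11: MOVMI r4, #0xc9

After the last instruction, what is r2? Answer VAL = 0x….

[0] flags=0011 → (cmp)
[1] flags=0011 VC?F → skip
[2] flags=0011 VS?T → r3=0x7d
[3] flags=0011 CC?F → skip
[4] flags=1000 → (cmp)
[5] flags=1000 VS?F → skip
[6] flags=1000 GE?F → skip
[7] flags=1000 CS?F → skip
[8] flags=1000 → (cmp)
[9] flags=1000 CS?F → skip
[10] flags=1000 CC?T → r2=0x35
[11] flags=1000 MI?T → r4=0xc9

VAL = 0x35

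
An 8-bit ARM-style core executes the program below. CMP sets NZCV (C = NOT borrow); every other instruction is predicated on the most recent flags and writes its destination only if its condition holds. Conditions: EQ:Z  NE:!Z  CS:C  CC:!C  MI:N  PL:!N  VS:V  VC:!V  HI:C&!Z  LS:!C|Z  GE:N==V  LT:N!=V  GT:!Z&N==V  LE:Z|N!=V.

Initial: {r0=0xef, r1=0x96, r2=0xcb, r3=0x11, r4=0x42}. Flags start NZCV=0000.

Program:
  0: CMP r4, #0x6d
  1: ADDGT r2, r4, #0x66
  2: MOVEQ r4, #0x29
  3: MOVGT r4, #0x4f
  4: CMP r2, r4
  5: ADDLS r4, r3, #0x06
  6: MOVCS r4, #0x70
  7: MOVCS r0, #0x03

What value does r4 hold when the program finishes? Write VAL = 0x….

VAL = 0x70

[0] flags=1000 → (cmp)
[1] flags=1000 GT?F → skip
[2] flags=1000 EQ?F → skip
[3] flags=1000 GT?F → skip
[4] flags=1010 → (cmp)
[5] flags=1010 LS?F → skip
[6] flags=1010 CS?T → r4=0x70
[7] flags=1010 CS?T → r0=0x03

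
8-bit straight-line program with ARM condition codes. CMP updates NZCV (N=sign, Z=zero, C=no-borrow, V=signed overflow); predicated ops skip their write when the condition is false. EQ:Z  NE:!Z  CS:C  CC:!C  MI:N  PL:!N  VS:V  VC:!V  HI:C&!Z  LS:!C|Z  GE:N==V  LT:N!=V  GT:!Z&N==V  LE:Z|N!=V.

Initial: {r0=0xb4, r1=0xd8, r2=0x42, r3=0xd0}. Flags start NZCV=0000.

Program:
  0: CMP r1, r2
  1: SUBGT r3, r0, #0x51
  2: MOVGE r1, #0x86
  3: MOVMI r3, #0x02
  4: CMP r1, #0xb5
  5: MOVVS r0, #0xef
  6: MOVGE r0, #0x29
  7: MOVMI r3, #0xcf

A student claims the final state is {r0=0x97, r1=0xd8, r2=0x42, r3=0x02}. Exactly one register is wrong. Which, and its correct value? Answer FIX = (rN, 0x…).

FIX = (r0, 0x29)

0: ✓ CMP  NZCV=1010
1: · SUBGT
2: · MOVGE
3: ✓ MOVMI  r3←0x02
4: ✓ CMP  NZCV=0010
5: · MOVVS
6: ✓ MOVGE  r0←0x29
7: · MOVMI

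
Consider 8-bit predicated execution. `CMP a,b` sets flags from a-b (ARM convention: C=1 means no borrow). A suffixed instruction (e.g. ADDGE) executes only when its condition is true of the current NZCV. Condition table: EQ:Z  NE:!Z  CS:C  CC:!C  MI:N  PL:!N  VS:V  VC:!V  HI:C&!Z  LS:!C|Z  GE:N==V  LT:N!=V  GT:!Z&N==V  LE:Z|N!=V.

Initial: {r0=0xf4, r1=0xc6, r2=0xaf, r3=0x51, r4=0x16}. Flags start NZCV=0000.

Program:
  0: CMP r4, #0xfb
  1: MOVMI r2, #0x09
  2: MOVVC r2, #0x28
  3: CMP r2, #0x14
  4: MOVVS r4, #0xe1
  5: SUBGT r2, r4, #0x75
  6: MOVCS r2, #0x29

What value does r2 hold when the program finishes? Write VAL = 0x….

0: ✓ CMP  NZCV=0000
1: · MOVMI
2: ✓ MOVVC  r2←0x28
3: ✓ CMP  NZCV=0010
4: · MOVVS
5: ✓ SUBGT  r2←0xa1
6: ✓ MOVCS  r2←0x29

VAL = 0x29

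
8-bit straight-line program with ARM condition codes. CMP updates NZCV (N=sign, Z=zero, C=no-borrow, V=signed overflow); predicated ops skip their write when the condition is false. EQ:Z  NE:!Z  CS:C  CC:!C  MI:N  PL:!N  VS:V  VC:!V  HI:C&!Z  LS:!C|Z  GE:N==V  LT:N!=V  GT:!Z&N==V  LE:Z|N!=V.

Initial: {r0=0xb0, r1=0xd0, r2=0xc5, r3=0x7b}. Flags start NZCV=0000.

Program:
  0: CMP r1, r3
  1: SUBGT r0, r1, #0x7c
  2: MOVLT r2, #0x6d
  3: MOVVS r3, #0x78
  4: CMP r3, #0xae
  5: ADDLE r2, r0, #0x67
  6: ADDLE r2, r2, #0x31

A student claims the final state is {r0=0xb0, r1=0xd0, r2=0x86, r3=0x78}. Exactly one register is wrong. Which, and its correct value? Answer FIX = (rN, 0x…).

FIX = (r2, 0x6d)

0: ✓ CMP  NZCV=0011
1: · SUBGT
2: ✓ MOVLT  r2←0x6d
3: ✓ MOVVS  r3←0x78
4: ✓ CMP  NZCV=1001
5: · ADDLE
6: · ADDLE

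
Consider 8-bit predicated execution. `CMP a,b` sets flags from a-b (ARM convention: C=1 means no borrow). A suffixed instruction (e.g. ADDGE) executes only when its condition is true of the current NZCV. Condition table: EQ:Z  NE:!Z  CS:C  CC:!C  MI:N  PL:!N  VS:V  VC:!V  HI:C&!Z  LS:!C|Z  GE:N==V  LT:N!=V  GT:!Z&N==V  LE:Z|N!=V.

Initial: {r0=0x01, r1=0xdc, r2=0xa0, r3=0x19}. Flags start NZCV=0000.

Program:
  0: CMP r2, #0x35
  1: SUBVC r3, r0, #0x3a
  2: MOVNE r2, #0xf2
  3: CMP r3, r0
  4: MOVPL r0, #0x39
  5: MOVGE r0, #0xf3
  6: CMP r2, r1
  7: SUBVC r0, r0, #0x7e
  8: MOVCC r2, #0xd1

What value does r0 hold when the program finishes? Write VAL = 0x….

VAL = 0x75

[0] flags=0011 → (cmp)
[1] flags=0011 VC?F → skip
[2] flags=0011 NE?T → r2=0xf2
[3] flags=0010 → (cmp)
[4] flags=0010 PL?T → r0=0x39
[5] flags=0010 GE?T → r0=0xf3
[6] flags=0010 → (cmp)
[7] flags=0010 VC?T → r0=0x75
[8] flags=0010 CC?F → skip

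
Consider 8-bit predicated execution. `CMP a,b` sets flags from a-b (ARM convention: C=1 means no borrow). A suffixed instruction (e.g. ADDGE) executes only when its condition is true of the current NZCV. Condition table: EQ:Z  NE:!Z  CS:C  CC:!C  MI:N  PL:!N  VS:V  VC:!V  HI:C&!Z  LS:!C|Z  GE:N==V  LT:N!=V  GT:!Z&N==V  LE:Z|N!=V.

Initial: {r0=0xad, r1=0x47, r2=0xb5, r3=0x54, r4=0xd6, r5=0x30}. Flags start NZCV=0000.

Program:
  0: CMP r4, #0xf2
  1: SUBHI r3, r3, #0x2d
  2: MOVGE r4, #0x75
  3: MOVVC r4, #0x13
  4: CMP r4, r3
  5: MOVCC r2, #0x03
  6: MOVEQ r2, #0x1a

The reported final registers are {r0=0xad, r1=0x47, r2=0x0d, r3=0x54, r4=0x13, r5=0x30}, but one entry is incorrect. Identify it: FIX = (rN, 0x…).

[0] flags=1000 → (cmp)
[1] flags=1000 HI?F → skip
[2] flags=1000 GE?F → skip
[3] flags=1000 VC?T → r4=0x13
[4] flags=1000 → (cmp)
[5] flags=1000 CC?T → r2=0x03
[6] flags=1000 EQ?F → skip

FIX = (r2, 0x03)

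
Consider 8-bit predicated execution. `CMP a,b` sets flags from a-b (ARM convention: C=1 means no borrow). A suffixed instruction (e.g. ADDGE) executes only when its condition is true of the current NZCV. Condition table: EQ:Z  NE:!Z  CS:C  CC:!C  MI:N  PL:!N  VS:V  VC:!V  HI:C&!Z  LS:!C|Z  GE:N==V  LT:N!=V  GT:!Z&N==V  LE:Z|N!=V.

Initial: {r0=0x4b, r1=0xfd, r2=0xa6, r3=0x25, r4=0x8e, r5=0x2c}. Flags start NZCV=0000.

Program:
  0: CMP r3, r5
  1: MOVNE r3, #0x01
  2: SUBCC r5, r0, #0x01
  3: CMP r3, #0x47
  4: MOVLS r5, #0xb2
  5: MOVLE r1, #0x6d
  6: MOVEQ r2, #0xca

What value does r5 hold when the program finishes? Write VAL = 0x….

VAL = 0xb2

[0] flags=1000 → (cmp)
[1] flags=1000 NE?T → r3=0x01
[2] flags=1000 CC?T → r5=0x4a
[3] flags=1000 → (cmp)
[4] flags=1000 LS?T → r5=0xb2
[5] flags=1000 LE?T → r1=0x6d
[6] flags=1000 EQ?F → skip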